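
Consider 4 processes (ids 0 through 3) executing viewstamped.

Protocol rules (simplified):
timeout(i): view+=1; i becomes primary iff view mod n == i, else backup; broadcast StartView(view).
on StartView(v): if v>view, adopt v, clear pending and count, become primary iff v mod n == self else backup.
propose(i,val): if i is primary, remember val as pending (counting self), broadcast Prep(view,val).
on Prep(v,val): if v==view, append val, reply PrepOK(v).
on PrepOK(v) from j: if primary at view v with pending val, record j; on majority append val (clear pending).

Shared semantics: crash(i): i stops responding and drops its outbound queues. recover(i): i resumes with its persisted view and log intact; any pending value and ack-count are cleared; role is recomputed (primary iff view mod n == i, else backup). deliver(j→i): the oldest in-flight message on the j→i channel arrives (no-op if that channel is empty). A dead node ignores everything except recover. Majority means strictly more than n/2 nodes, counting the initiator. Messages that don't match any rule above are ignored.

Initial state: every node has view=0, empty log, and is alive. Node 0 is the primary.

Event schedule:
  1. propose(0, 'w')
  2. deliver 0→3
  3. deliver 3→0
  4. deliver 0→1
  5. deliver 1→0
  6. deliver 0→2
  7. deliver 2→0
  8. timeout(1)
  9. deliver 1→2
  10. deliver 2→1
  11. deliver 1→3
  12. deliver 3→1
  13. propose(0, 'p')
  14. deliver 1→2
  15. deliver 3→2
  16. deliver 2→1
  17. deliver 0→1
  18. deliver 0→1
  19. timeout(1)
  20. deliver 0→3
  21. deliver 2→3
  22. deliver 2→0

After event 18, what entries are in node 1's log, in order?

w

1. propose(0,'w'):  nop
2. deliver 0→3:  <3:back v0 w>
3. deliver 3→0:  nop
4. deliver 0→1:  <1:back v0 w>
5. deliver 1→0:  <0:prim v0 w>
6. deliver 0→2:  <2:back v0 w>
7. deliver 2→0:  nop
8. timeout(1):  <1:prim v1 w>
9. deliver 1→2:  <2:back v1 w>
10. deliver 2→1:  nop
11. deliver 1→3:  <3:back v1 w>
12. deliver 3→1:  nop
13. propose(0,'p'):  nop
14. deliver 1→2:  nop
15. deliver 3→2:  nop
16. deliver 2→1:  nop
17. deliver 0→1:  nop
18. deliver 0→1:  nop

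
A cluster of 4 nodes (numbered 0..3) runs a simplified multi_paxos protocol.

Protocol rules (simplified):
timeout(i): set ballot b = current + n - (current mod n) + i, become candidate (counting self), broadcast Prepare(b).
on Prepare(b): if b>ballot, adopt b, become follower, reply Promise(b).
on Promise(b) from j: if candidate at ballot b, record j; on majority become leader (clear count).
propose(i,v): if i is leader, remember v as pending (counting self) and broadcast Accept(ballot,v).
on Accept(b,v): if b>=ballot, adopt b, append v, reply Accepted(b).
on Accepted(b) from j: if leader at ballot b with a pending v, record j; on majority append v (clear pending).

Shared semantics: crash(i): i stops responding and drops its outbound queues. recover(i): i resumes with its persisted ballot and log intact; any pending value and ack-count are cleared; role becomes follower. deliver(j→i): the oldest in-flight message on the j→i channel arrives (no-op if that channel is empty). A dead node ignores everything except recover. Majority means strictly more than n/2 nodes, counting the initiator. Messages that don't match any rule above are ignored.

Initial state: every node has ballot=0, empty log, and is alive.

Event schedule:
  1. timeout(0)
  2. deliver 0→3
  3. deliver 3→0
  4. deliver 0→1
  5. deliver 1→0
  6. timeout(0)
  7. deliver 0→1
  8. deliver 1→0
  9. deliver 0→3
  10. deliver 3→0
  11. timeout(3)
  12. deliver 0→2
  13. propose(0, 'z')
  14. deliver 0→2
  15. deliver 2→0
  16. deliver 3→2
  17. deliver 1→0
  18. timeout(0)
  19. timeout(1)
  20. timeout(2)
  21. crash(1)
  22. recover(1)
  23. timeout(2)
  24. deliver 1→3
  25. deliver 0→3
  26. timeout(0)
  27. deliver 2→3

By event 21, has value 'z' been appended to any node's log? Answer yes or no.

no

[1] timeout(0) → N0(cand b4 [-])
[2] deliver 0→3 → N3(foll b4 [-])
[3] deliver 3→0 → ∅
[4] deliver 0→1 → N1(foll b4 [-])
[5] deliver 1→0 → N0(lead b4 [-])
[6] timeout(0) → N0(cand b8 [-])
[7] deliver 0→1 → N1(foll b8 [-])
[8] deliver 1→0 → ∅
[9] deliver 0→3 → N3(foll b8 [-])
[10] deliver 3→0 → N0(lead b8 [-])
[11] timeout(3) → N3(cand b15 [-])
[12] deliver 0→2 → N2(foll b4 [-])
[13] propose(0,'z') → ∅
[14] deliver 0→2 → N2(foll b8 [-])
[15] deliver 2→0 → ∅
[16] deliver 3→2 → N2(foll b15 [-])
[17] deliver 1→0 → ∅
[18] timeout(0) → N0(cand b12 [-])
[19] timeout(1) → N1(cand b13 [-])
[20] timeout(2) → N2(cand b18 [-])
[21] crash(1) → N1(✗cand b13 [-])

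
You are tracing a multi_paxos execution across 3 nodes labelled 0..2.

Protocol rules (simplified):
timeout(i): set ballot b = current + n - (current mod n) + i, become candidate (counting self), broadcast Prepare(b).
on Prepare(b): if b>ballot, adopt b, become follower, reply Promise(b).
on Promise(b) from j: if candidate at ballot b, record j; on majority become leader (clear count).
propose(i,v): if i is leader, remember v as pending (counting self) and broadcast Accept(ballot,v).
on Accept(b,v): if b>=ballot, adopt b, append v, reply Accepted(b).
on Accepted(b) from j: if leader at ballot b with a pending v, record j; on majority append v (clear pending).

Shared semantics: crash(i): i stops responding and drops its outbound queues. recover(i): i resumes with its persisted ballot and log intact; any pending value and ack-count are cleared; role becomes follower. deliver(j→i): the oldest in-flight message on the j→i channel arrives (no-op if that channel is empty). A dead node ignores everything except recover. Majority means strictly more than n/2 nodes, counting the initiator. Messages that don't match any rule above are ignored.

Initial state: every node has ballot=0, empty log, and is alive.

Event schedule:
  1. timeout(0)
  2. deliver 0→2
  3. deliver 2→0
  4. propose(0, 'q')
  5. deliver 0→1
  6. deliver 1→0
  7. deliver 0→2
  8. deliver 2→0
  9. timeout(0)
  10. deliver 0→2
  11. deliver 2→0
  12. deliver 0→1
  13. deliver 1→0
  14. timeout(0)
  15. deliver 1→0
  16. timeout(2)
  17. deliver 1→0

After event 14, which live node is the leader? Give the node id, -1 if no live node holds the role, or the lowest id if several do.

after 1 — timeout(0): n0:cand/b3/[-]
after 2 — deliver 0→2: n2:foll/b3/[-]
after 3 — deliver 2→0: n0:lead/b3/[-]
after 4 — propose(0,'q'): ·
after 5 — deliver 0→1: n1:foll/b3/[-]
after 6 — deliver 1→0: ·
after 7 — deliver 0→2: n2:foll/b3/[q]
after 8 — deliver 2→0: n0:lead/b3/[q]
after 9 — timeout(0): n0:cand/b6/[q]
after 10 — deliver 0→2: n2:foll/b6/[q]
after 11 — deliver 2→0: n0:lead/b6/[q]
after 12 — deliver 0→1: n1:foll/b3/[q]
after 13 — deliver 1→0: ·
after 14 — timeout(0): n0:cand/b9/[q]

-1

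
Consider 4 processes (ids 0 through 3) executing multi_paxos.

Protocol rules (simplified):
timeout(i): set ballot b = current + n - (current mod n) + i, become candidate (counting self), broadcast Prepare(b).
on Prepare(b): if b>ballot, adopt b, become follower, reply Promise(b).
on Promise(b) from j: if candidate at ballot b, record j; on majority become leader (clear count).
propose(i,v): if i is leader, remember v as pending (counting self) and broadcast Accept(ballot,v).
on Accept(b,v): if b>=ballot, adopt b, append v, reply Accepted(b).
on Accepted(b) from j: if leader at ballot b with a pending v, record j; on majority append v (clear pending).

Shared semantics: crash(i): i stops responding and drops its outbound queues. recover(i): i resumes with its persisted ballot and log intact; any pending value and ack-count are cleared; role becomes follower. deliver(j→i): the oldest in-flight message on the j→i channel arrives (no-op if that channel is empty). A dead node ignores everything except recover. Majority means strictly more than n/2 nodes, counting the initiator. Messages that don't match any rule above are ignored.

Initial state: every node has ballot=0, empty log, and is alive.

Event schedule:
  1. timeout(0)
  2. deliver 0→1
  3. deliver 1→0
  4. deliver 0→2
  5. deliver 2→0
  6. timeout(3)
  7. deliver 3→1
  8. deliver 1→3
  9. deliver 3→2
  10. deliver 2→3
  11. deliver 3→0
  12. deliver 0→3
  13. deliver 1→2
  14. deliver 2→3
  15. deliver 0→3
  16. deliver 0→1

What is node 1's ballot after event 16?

1. timeout(0):  <0:cand b4 ->
2. deliver 0→1:  <1:foll b4 ->
3. deliver 1→0:  nop
4. deliver 0→2:  <2:foll b4 ->
5. deliver 2→0:  <0:lead b4 ->
6. timeout(3):  <3:cand b7 ->
7. deliver 3→1:  <1:foll b7 ->
8. deliver 1→3:  nop
9. deliver 3→2:  <2:foll b7 ->
10. deliver 2→3:  <3:lead b7 ->
11. deliver 3→0:  <0:foll b7 ->
12. deliver 0→3:  nop
13. deliver 1→2:  nop
14. deliver 2→3:  nop
15. deliver 0→3:  nop
16. deliver 0→1:  nop

7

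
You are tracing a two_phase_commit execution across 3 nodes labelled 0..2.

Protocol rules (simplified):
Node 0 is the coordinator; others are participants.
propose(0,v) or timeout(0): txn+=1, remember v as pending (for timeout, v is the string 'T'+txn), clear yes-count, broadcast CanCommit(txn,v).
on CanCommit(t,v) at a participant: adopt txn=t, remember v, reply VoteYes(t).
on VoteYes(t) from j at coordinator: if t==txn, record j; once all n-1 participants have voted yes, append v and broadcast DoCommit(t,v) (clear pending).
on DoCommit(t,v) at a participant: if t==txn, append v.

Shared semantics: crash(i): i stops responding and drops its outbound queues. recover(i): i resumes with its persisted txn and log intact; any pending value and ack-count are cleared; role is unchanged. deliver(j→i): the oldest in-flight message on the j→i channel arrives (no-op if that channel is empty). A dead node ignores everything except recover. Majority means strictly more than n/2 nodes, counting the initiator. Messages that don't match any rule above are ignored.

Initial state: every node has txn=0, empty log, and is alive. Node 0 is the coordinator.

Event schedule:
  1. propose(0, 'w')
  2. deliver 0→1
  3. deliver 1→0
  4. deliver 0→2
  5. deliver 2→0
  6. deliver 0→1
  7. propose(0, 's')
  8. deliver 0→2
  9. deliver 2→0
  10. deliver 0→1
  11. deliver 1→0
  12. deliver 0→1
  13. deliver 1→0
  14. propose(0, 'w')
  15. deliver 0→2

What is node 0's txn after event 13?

2

e1 propose(0,'w'): 0[coor,t=1,-]
e2 deliver 0→1: 1[part,t=1,-]
e3 deliver 1→0: ·
e4 deliver 0→2: 2[part,t=1,-]
e5 deliver 2→0: 0[coor,t=1,w]
e6 deliver 0→1: 1[part,t=1,w]
e7 propose(0,'s'): 0[coor,t=2,w]
e8 deliver 0→2: 2[part,t=1,w]
e9 deliver 2→0: ·
e10 deliver 0→1: 1[part,t=2,w]
e11 deliver 1→0: ·
e12 deliver 0→1: ·
e13 deliver 1→0: ·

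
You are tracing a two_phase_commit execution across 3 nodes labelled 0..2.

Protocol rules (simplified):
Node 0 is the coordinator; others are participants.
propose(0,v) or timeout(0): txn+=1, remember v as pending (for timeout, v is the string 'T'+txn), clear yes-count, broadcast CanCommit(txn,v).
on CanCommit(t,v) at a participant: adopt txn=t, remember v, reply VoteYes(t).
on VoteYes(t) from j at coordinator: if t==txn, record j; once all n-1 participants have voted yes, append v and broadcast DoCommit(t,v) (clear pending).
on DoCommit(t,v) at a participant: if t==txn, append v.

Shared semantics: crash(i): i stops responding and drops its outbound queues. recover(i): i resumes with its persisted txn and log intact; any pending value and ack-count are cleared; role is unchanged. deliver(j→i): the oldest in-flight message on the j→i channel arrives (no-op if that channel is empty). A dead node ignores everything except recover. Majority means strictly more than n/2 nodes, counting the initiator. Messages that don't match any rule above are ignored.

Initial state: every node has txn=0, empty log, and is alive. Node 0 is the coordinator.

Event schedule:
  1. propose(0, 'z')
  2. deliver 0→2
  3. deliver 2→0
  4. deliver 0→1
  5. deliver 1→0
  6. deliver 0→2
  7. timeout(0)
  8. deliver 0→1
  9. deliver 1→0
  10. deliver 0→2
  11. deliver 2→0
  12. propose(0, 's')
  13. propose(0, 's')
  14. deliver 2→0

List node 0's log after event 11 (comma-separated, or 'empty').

z

1. propose(0,'z'):  <0:coor t1 ->
2. deliver 0→2:  <2:part t1 ->
3. deliver 2→0:  nop
4. deliver 0→1:  <1:part t1 ->
5. deliver 1→0:  <0:coor t1 z>
6. deliver 0→2:  <2:part t1 z>
7. timeout(0):  <0:coor t2 z>
8. deliver 0→1:  <1:part t1 z>
9. deliver 1→0:  nop
10. deliver 0→2:  <2:part t2 z>
11. deliver 2→0:  nop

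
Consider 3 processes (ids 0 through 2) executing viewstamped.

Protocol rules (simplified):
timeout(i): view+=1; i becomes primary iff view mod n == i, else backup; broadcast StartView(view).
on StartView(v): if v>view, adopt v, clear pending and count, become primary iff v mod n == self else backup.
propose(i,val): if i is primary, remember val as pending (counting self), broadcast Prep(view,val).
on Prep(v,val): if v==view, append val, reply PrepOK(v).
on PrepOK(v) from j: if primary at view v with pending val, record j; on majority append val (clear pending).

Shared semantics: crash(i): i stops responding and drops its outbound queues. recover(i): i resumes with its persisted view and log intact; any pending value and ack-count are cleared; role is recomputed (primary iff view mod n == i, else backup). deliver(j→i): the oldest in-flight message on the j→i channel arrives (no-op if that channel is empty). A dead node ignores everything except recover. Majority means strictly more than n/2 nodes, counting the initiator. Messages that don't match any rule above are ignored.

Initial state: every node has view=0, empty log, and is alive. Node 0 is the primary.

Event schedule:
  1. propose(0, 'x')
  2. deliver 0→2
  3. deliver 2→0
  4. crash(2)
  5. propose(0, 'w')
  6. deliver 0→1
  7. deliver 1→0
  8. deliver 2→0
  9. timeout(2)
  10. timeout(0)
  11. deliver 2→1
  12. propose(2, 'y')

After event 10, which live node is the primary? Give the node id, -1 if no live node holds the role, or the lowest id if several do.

-1

e1 propose(0,'x'): ·
e2 deliver 0→2: 2[back,v=0,x]
e3 deliver 2→0: 0[prim,v=0,x]
e4 crash(2): 2[✗back,v=0,x]
e5 propose(0,'w'): ·
e6 deliver 0→1: 1[back,v=0,x]
e7 deliver 1→0: 0[prim,v=0,x,w]
e8 deliver 2→0: ·
e9 timeout(2): ·
e10 timeout(0): 0[back,v=1,x,w]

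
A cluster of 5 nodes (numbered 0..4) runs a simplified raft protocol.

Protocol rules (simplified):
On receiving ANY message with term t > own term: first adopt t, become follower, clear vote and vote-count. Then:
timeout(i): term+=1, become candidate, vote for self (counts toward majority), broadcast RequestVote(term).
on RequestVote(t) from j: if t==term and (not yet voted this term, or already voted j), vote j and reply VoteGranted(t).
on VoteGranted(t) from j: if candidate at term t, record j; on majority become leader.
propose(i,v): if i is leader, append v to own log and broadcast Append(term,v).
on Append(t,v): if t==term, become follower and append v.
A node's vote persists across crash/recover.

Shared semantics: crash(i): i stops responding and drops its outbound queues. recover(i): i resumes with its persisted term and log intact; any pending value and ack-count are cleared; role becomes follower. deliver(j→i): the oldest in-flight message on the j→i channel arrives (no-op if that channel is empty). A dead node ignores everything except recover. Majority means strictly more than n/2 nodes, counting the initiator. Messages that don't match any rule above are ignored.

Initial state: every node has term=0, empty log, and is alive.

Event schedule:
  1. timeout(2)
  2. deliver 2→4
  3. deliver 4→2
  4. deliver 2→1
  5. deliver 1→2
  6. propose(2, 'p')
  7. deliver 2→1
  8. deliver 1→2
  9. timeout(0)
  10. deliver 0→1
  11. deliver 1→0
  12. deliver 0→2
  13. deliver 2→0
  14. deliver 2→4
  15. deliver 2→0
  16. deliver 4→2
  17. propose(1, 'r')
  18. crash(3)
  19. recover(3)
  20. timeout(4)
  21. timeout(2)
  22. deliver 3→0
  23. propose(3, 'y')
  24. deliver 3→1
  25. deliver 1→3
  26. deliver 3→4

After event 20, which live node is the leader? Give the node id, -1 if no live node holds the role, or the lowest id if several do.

2

after 1 — timeout(2): n2:cand/t1/[-]
after 2 — deliver 2→4: n4:foll/t1/[-]
after 3 — deliver 4→2: ·
after 4 — deliver 2→1: n1:foll/t1/[-]
after 5 — deliver 1→2: n2:lead/t1/[-]
after 6 — propose(2,'p'): n2:lead/t1/[p]
after 7 — deliver 2→1: n1:foll/t1/[p]
after 8 — deliver 1→2: ·
after 9 — timeout(0): n0:cand/t1/[-]
after 10 — deliver 0→1: ·
after 11 — deliver 1→0: ·
after 12 — deliver 0→2: ·
after 13 — deliver 2→0: ·
after 14 — deliver 2→4: n4:foll/t1/[p]
after 15 — deliver 2→0: n0:foll/t1/[p]
after 16 — deliver 4→2: ·
after 17 — propose(1,'r'): ·
after 18 — crash(3): n3:✗foll/t0/[-]
after 19 — recover(3): n3:foll/t0/[-]
after 20 — timeout(4): n4:cand/t2/[p]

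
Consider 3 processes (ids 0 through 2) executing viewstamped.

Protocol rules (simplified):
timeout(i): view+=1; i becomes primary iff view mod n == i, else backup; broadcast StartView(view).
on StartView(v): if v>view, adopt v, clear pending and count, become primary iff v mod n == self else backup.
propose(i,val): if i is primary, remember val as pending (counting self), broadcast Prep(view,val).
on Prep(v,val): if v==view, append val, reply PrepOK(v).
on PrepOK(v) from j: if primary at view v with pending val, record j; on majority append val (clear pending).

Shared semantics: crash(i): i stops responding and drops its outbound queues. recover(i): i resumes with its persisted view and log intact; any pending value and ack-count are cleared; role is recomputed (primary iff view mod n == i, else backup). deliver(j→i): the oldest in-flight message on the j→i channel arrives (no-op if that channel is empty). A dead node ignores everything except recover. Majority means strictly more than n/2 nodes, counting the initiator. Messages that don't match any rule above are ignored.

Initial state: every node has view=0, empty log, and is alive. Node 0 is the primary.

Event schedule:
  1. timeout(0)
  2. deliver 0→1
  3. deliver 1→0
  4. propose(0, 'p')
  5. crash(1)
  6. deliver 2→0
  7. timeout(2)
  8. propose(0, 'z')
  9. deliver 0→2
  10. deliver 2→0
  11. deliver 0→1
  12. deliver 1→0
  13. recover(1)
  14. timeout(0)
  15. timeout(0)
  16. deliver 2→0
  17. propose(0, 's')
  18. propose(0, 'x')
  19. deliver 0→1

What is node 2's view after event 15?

1

[1] timeout(0) → N0(back v1 [-])
[2] deliver 0→1 → N1(prim v1 [-])
[3] deliver 1→0 → ∅
[4] propose(0,'p') → ∅
[5] crash(1) → N1(✗prim v1 [-])
[6] deliver 2→0 → ∅
[7] timeout(2) → N2(back v1 [-])
[8] propose(0,'z') → ∅
[9] deliver 0→2 → ∅
[10] deliver 2→0 → ∅
[11] deliver 0→1 → ∅
[12] deliver 1→0 → ∅
[13] recover(1) → N1(prim v1 [-])
[14] timeout(0) → N0(back v2 [-])
[15] timeout(0) → N0(prim v3 [-])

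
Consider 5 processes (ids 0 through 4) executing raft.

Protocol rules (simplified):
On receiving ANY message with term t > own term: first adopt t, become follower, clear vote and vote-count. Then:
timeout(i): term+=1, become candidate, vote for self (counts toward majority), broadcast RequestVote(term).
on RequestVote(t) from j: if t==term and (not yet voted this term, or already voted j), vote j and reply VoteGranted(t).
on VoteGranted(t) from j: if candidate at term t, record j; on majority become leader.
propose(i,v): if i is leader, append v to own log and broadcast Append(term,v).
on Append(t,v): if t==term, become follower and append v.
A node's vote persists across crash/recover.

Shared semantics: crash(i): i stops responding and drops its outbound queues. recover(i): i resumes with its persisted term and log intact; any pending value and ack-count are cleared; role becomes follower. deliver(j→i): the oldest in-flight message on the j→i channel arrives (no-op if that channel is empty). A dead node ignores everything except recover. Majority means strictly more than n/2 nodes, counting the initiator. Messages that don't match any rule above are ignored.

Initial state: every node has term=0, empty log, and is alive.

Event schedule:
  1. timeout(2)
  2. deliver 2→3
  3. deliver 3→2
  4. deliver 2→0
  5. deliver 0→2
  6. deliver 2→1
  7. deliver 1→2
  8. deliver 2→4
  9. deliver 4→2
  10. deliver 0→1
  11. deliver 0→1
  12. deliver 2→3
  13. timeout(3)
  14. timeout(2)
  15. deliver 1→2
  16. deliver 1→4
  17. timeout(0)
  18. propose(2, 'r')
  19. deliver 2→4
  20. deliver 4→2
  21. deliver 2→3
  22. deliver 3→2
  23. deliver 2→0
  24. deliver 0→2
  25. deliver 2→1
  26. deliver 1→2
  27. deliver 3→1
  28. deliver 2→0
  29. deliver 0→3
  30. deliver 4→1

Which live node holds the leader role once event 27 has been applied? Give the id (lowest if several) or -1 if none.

2

step 1 timeout(2): 2={cand,t=1,log=-}
step 2 deliver 2→3: 3={foll,t=1,log=-}
step 3 deliver 3→2: —
step 4 deliver 2→0: 0={foll,t=1,log=-}
step 5 deliver 0→2: 2={lead,t=1,log=-}
step 6 deliver 2→1: 1={foll,t=1,log=-}
step 7 deliver 1→2: —
step 8 deliver 2→4: 4={foll,t=1,log=-}
step 9 deliver 4→2: —
step 10 deliver 0→1: —
step 11 deliver 0→1: —
step 12 deliver 2→3: —
step 13 timeout(3): 3={cand,t=2,log=-}
step 14 timeout(2): 2={cand,t=2,log=-}
step 15 deliver 1→2: —
step 16 deliver 1→4: —
step 17 timeout(0): 0={cand,t=2,log=-}
step 18 propose(2,'r'): —
step 19 deliver 2→4: 4={foll,t=2,log=-}
step 20 deliver 4→2: —
step 21 deliver 2→3: —
step 22 deliver 3→2: —
step 23 deliver 2→0: —
step 24 deliver 0→2: —
step 25 deliver 2→1: 1={foll,t=2,log=-}
step 26 deliver 1→2: 2={lead,t=2,log=-}
step 27 deliver 3→1: —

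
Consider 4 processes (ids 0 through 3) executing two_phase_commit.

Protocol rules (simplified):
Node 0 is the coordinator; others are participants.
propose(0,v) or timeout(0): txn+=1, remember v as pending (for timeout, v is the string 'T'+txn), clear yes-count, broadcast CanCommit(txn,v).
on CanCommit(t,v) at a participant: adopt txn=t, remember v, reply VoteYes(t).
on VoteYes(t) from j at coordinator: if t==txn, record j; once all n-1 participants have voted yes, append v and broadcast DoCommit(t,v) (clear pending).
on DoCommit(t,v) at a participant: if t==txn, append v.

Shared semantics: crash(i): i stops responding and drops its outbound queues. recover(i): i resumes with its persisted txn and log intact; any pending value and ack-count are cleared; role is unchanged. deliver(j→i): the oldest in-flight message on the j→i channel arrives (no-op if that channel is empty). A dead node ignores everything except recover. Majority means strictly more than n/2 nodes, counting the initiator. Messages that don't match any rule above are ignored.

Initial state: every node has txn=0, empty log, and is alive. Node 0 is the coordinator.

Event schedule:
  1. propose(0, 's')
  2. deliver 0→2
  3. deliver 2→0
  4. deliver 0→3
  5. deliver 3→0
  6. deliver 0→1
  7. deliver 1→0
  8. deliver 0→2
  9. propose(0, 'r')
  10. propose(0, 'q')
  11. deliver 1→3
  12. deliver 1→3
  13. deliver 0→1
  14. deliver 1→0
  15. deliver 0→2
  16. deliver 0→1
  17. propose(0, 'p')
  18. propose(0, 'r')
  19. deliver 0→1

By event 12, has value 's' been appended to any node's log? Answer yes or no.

yes

[1] propose(0,'s') → N0(coor t1 [-])
[2] deliver 0→2 → N2(part t1 [-])
[3] deliver 2→0 → ∅
[4] deliver 0→3 → N3(part t1 [-])
[5] deliver 3→0 → ∅
[6] deliver 0→1 → N1(part t1 [-])
[7] deliver 1→0 → N0(coor t1 [s])
[8] deliver 0→2 → N2(part t1 [s])
[9] propose(0,'r') → N0(coor t2 [s])
[10] propose(0,'q') → N0(coor t3 [s])
[11] deliver 1→3 → ∅
[12] deliver 1→3 → ∅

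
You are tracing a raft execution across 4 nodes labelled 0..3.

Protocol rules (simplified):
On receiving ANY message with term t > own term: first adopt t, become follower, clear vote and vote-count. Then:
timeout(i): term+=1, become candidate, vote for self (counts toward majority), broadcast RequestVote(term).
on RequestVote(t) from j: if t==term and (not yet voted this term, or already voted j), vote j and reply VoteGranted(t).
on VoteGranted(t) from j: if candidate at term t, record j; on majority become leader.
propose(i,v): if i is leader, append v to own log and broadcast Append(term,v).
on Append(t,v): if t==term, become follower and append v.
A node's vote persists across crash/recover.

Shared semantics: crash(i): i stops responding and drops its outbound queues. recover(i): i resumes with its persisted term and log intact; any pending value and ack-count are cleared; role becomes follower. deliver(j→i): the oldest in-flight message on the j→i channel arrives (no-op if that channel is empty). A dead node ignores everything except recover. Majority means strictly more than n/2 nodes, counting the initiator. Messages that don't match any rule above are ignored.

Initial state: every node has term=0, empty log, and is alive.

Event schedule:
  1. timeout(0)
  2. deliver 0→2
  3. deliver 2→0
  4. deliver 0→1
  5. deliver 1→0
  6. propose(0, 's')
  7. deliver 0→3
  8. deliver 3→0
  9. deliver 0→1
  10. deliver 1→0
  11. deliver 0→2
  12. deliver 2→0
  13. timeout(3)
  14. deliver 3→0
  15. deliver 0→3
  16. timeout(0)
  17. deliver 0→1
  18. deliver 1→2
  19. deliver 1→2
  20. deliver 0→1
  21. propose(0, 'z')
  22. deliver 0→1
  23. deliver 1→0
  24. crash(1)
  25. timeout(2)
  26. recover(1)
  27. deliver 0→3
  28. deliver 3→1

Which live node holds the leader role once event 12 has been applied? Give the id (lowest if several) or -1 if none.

e1 timeout(0): 0[cand,t=1,-]
e2 deliver 0→2: 2[foll,t=1,-]
e3 deliver 2→0: ·
e4 deliver 0→1: 1[foll,t=1,-]
e5 deliver 1→0: 0[lead,t=1,-]
e6 propose(0,'s'): 0[lead,t=1,s]
e7 deliver 0→3: 3[foll,t=1,-]
e8 deliver 3→0: ·
e9 deliver 0→1: 1[foll,t=1,s]
e10 deliver 1→0: ·
e11 deliver 0→2: 2[foll,t=1,s]
e12 deliver 2→0: ·

0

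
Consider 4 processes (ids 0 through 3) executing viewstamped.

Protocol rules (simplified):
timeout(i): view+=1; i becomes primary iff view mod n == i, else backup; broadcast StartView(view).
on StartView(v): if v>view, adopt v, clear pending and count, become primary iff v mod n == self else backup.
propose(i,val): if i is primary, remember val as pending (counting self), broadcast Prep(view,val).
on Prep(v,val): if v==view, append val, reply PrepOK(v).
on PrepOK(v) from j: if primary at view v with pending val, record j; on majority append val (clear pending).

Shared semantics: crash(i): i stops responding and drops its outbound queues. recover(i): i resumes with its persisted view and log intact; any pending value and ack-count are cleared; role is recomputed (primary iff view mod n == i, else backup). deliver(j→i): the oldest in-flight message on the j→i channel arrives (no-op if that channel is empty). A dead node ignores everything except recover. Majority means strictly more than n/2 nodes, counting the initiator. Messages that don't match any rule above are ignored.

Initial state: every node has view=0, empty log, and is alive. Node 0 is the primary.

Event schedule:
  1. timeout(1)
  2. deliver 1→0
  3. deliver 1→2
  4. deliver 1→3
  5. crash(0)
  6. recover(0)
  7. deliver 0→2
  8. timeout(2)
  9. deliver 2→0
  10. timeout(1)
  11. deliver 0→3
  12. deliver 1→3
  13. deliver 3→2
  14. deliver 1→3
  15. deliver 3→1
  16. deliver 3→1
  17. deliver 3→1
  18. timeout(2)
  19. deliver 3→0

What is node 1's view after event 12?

e1 timeout(1): 1[prim,v=1,-]
e2 deliver 1→0: 0[back,v=1,-]
e3 deliver 1→2: 2[back,v=1,-]
e4 deliver 1→3: 3[back,v=1,-]
e5 crash(0): 0[✗back,v=1,-]
e6 recover(0): 0[back,v=1,-]
e7 deliver 0→2: ·
e8 timeout(2): 2[prim,v=2,-]
e9 deliver 2→0: 0[back,v=2,-]
e10 timeout(1): 1[back,v=2,-]
e11 deliver 0→3: ·
e12 deliver 1→3: 3[back,v=2,-]

2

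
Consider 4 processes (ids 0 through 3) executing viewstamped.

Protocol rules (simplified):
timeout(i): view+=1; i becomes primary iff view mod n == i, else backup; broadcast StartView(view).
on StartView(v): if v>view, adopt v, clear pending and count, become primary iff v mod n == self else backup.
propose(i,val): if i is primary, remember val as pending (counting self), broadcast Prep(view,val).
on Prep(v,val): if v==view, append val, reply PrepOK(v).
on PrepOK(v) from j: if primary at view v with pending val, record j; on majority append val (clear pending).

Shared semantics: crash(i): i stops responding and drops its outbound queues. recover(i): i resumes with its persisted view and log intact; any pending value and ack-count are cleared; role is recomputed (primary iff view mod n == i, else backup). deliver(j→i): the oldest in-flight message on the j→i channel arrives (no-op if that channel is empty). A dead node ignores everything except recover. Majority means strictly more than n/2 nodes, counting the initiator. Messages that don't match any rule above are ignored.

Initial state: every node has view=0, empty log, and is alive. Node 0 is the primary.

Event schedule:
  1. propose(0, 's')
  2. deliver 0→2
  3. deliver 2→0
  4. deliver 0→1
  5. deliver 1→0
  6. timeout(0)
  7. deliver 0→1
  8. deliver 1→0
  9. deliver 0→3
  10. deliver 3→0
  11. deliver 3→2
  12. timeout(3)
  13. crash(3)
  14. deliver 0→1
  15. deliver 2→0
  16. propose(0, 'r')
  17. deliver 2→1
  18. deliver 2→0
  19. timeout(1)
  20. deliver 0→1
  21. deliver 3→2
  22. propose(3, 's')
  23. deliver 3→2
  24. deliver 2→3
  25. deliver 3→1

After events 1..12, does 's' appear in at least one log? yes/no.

after 1 — propose(0,'s'): ·
after 2 — deliver 0→2: n2:back/v0/[s]
after 3 — deliver 2→0: ·
after 4 — deliver 0→1: n1:back/v0/[s]
after 5 — deliver 1→0: n0:prim/v0/[s]
after 6 — timeout(0): n0:back/v1/[s]
after 7 — deliver 0→1: n1:prim/v1/[s]
after 8 — deliver 1→0: ·
after 9 — deliver 0→3: n3:back/v0/[s]
after 10 — deliver 3→0: ·
after 11 — deliver 3→2: ·
after 12 — timeout(3): n3:back/v1/[s]

yes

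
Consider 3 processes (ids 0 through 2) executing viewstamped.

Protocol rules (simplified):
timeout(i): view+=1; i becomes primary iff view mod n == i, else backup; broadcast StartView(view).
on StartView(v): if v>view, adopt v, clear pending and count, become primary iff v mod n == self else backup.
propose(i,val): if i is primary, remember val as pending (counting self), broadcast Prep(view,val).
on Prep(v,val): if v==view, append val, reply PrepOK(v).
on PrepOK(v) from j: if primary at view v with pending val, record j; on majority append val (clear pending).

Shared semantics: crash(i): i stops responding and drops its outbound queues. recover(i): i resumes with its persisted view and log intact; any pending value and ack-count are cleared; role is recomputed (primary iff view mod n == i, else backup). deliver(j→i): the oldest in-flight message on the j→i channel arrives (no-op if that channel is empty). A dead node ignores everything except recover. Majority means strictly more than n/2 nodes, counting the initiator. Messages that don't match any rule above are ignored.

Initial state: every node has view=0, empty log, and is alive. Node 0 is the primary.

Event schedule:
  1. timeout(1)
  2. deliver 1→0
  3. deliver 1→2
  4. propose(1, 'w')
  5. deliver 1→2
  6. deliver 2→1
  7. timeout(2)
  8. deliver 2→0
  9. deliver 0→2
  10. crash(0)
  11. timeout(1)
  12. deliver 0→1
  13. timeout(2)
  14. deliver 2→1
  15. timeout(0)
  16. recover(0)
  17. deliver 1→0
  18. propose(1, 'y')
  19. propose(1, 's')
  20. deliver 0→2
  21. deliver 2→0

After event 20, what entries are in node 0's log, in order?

1. timeout(1):  <1:prim v1 ->
2. deliver 1→0:  <0:back v1 ->
3. deliver 1→2:  <2:back v1 ->
4. propose(1,'w'):  nop
5. deliver 1→2:  <2:back v1 w>
6. deliver 2→1:  <1:prim v1 w>
7. timeout(2):  <2:prim v2 w>
8. deliver 2→0:  <0:back v2 ->
9. deliver 0→2:  nop
10. crash(0):  <0:✗back v2 ->
11. timeout(1):  <1:back v2 w>
12. deliver 0→1:  nop
13. timeout(2):  <2:back v3 w>
14. deliver 2→1:  nop
15. timeout(0):  nop
16. recover(0):  <0:back v2 ->
17. deliver 1→0:  nop
18. propose(1,'y'):  nop
19. propose(1,'s'):  nop
20. deliver 0→2:  nop

empty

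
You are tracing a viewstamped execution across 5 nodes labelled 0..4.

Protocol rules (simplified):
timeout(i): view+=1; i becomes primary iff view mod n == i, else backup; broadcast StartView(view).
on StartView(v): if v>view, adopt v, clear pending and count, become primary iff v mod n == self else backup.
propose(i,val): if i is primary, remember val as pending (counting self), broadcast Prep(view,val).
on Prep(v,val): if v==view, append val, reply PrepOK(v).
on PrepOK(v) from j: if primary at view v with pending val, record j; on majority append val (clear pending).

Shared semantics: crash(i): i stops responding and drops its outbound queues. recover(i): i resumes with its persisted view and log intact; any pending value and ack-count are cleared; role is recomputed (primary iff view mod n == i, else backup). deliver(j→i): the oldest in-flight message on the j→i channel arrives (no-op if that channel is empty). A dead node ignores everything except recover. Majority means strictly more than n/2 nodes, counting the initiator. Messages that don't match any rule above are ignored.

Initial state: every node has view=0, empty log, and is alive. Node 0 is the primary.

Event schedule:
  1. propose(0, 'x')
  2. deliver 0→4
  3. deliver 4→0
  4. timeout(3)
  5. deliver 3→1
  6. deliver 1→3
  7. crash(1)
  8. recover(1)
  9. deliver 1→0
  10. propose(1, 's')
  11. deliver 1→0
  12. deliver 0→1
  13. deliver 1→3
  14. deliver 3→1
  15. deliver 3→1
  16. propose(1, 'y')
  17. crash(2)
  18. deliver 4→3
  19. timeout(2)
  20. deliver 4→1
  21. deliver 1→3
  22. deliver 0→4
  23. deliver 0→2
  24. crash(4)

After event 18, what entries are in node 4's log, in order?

x

e1 propose(0,'x'): ·
e2 deliver 0→4: 4[back,v=0,x]
e3 deliver 4→0: ·
e4 timeout(3): 3[back,v=1,-]
e5 deliver 3→1: 1[prim,v=1,-]
e6 deliver 1→3: ·
e7 crash(1): 1[✗prim,v=1,-]
e8 recover(1): 1[prim,v=1,-]
e9 deliver 1→0: ·
e10 propose(1,'s'): ·
e11 deliver 1→0: ·
e12 deliver 0→1: ·
e13 deliver 1→3: 3[back,v=1,s]
e14 deliver 3→1: ·
e15 deliver 3→1: ·
e16 propose(1,'y'): ·
e17 crash(2): 2[✗back,v=0,-]
e18 deliver 4→3: ·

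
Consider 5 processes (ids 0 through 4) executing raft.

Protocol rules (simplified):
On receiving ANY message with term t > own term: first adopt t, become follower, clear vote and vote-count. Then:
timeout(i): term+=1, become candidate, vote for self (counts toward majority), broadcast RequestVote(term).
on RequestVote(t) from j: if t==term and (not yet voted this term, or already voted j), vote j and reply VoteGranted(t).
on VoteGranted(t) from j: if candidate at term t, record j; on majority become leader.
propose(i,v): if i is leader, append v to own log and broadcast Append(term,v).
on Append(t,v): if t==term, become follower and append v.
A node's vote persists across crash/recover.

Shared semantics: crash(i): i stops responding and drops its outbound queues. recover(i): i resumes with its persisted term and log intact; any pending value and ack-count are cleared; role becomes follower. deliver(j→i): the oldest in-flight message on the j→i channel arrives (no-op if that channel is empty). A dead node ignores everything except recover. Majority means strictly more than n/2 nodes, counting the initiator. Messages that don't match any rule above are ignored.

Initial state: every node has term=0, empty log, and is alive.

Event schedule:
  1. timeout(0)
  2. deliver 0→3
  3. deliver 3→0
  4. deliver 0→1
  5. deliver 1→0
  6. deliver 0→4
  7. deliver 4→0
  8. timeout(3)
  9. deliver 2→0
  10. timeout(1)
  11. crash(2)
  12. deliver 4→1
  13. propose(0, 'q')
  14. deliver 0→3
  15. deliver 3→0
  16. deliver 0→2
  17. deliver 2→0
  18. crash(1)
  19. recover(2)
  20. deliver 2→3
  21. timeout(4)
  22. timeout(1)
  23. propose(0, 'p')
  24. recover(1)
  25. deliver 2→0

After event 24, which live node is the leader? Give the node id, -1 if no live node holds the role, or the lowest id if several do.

[1] timeout(0) → N0(cand t1 [-])
[2] deliver 0→3 → N3(foll t1 [-])
[3] deliver 3→0 → ∅
[4] deliver 0→1 → N1(foll t1 [-])
[5] deliver 1→0 → N0(lead t1 [-])
[6] deliver 0→4 → N4(foll t1 [-])
[7] deliver 4→0 → ∅
[8] timeout(3) → N3(cand t2 [-])
[9] deliver 2→0 → ∅
[10] timeout(1) → N1(cand t2 [-])
[11] crash(2) → N2(✗foll t0 [-])
[12] deliver 4→1 → ∅
[13] propose(0,'q') → N0(lead t1 [q])
[14] deliver 0→3 → ∅
[15] deliver 3→0 → N0(foll t2 [q])
[16] deliver 0→2 → ∅
[17] deliver 2→0 → ∅
[18] crash(1) → N1(✗cand t2 [-])
[19] recover(2) → N2(foll t0 [-])
[20] deliver 2→3 → ∅
[21] timeout(4) → N4(cand t2 [-])
[22] timeout(1) → ∅
[23] propose(0,'p') → ∅
[24] recover(1) → N1(foll t2 [-])

-1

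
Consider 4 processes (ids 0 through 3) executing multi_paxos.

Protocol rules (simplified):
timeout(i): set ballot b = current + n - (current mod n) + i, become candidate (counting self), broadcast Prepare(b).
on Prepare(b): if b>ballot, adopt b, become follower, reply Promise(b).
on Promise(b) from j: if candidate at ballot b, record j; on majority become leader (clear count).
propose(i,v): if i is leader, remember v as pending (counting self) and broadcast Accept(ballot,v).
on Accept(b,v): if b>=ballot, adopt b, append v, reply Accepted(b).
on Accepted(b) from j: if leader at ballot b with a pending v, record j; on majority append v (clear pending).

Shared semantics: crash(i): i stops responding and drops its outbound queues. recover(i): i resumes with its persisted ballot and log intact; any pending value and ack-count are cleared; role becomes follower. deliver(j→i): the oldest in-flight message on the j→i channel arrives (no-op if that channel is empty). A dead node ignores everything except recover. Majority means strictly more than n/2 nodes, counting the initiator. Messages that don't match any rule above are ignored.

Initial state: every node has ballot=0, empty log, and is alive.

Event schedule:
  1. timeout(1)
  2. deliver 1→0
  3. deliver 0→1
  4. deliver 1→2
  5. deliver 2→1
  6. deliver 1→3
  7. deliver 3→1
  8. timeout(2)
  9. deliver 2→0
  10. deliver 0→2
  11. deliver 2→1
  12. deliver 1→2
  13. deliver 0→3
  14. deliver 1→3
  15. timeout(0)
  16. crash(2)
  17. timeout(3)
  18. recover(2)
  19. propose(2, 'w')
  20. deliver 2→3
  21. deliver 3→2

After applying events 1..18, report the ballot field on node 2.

10

e1 timeout(1): 1[cand,b=5,-]
e2 deliver 1→0: 0[foll,b=5,-]
e3 deliver 0→1: ·
e4 deliver 1→2: 2[foll,b=5,-]
e5 deliver 2→1: 1[lead,b=5,-]
e6 deliver 1→3: 3[foll,b=5,-]
e7 deliver 3→1: ·
e8 timeout(2): 2[cand,b=10,-]
e9 deliver 2→0: 0[foll,b=10,-]
e10 deliver 0→2: ·
e11 deliver 2→1: 1[foll,b=10,-]
e12 deliver 1→2: 2[lead,b=10,-]
e13 deliver 0→3: ·
e14 deliver 1→3: ·
e15 timeout(0): 0[cand,b=12,-]
e16 crash(2): 2[✗lead,b=10,-]
e17 timeout(3): 3[cand,b=11,-]
e18 recover(2): 2[foll,b=10,-]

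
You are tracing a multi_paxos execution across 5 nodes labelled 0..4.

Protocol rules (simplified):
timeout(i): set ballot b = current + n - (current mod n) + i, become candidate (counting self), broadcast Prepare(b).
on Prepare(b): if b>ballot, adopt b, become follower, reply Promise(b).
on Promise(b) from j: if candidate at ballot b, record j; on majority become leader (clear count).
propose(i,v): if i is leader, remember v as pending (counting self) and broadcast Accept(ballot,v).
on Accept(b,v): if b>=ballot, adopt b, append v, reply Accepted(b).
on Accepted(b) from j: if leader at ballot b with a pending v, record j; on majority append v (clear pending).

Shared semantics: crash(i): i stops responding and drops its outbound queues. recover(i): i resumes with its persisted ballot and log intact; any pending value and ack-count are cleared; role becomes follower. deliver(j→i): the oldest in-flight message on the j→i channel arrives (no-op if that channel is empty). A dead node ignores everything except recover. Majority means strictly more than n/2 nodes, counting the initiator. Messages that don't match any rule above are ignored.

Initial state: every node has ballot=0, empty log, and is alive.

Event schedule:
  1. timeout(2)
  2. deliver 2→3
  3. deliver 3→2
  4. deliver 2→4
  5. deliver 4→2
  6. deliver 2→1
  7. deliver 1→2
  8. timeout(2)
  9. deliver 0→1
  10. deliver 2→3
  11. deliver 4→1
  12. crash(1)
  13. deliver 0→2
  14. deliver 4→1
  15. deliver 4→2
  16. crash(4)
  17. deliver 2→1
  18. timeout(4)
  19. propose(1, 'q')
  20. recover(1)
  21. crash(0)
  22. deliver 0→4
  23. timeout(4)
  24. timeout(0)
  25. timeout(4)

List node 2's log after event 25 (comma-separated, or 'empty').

e1 timeout(2): 2[cand,b=7,-]
e2 deliver 2→3: 3[foll,b=7,-]
e3 deliver 3→2: ·
e4 deliver 2→4: 4[foll,b=7,-]
e5 deliver 4→2: 2[lead,b=7,-]
e6 deliver 2→1: 1[foll,b=7,-]
e7 deliver 1→2: ·
e8 timeout(2): 2[cand,b=12,-]
e9 deliver 0→1: ·
e10 deliver 2→3: 3[foll,b=12,-]
e11 deliver 4→1: ·
e12 crash(1): 1[✗foll,b=7,-]
e13 deliver 0→2: ·
e14 deliver 4→1: ·
e15 deliver 4→2: ·
e16 crash(4): 4[✗foll,b=7,-]
e17 deliver 2→1: ·
e18 timeout(4): ·
e19 propose(1,'q'): ·
e20 recover(1): 1[foll,b=7,-]
e21 crash(0): 0[✗foll,b=0,-]
e22 deliver 0→4: ·
e23 timeout(4): ·
e24 timeout(0): ·
e25 timeout(4): ·

empty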